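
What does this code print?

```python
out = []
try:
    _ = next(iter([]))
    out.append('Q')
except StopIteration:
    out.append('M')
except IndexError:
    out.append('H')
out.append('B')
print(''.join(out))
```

Execution trace: 'M' (except StopIteration) → 'B' (after the try/except). Output: MB

Answer: MB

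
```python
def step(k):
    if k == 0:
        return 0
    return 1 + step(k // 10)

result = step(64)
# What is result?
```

Count of digits of 64: 2

Answer: 2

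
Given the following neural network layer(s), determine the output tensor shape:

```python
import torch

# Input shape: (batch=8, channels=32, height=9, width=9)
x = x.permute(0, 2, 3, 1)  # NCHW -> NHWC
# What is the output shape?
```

Input: (8, 32, 9, 9) -> Output: (8, 9, 9, 32)

Answer: (8, 9, 9, 32)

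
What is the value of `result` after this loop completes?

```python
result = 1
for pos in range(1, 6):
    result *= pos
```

5! = 120
`result` takes the values: 1 → 2 → 6 → 24 → 120

Answer: 120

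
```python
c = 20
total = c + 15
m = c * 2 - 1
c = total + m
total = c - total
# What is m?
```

Trace:
`c = 20` → c = 20
`total = c + 15` → total = 35
`m = c * 2 - 1` → m = 39
`c = total + m` → c = 74
`total = c - total` → total = 39
So m = 39

Answer: 39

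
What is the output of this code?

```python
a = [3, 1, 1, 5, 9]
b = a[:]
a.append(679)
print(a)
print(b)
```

Key concept: slice [:] creates copy.
Step by step:
`a = [3, 1, 1, 5, 9]` → a = [3, 1, 1, 5, 9]
`b = a[:]` → b = [3, 1, 1, 5, 9]
`a.append(679)` → a = [3, 1, 1, 5, 9, 679]
`print(a)` → prints [3, 1, 1, 5, 9, 679]
`print(b)` → prints [3, 1, 1, 5, 9]

Answer:
[3, 1, 1, 5, 9, 679]
[3, 1, 1, 5, 9]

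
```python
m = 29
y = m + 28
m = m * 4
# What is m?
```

Trace:
`m = 29` → m = 29
`y = m + 28` → y = 57
`m = m * 4` → m = 116
So m = 116

Answer: 116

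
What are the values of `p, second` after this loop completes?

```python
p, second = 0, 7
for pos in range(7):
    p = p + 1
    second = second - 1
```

p goes 0→7, second goes 7→0
`p, second` takes the values: (0, 7) → (1, 7) → (1, 6) → (2, 6) → (2, 5) → (3, 5) → (3, 4) → (4, 4) → (4, 3) → (5, 3) → (5, 2) → (6, 2) → (6, 1) → (7, 1) → (7, 0)

Answer: 7, 0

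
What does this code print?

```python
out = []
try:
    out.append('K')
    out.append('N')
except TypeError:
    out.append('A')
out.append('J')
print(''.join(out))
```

Execution trace: 'K' (try body) → 'N' (try body, no exception) → 'J' (after the try/except). Output: KNJ

Answer: KNJ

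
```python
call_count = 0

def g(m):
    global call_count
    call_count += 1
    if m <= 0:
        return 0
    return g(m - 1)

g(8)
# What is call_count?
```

Linear recursion stepping by 1: 9 calls from m=8 down to ≤0.

Answer: 9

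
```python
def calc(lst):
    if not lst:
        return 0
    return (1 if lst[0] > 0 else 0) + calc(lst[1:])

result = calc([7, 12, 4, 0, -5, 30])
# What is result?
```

Count of positive elements in [7, 12, 4, 0, -5, 30] = 4

Answer: 4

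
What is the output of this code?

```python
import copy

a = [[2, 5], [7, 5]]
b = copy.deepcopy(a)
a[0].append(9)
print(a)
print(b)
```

Key concept: deep copy is fully independent.
Step by step:
`a = [[2, 5], [7, 5]]` → a = [[2, 5], [7, 5]]
`b = copy.deepcopy(a)` → b = [[2, 5], [7, 5]]
`a[0].append(9)` → a = [[2, 5, 9], [7, 5]]
`print(a)` → prints [[2, 5, 9], [7, 5]]
`print(b)` → prints [[2, 5], [7, 5]]

Answer:
[[2, 5, 9], [7, 5]]
[[2, 5], [7, 5]]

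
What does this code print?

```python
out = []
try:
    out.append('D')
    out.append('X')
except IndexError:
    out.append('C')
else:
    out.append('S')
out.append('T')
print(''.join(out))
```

Execution trace: 'D' (try body) → 'X' (try body, no exception) → 'S' (else) → 'T' (after the try/except). Output: DXST

Answer: DXST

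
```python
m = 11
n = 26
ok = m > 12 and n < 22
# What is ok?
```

Trace:
`m = 11` → m = 11
`n = 26` → n = 26
`ok = m > 12 and n < 22` → ok = False
So ok = False

Answer: False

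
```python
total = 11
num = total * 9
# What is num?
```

Trace:
`total = 11` → total = 11
`num = total * 9` → num = 99
So num = 99

Answer: 99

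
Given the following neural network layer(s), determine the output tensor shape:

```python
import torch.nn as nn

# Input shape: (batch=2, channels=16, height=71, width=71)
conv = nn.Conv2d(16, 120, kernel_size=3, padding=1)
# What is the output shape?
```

Input: (2, 16, 71, 71) -> Output: (2, 120, 71, 71)

Answer: (2, 120, 71, 71)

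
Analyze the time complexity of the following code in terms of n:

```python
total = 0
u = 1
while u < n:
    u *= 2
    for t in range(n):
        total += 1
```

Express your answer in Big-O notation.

Each loop level contributes: log n × n. Multiplying the contributions gives O(n log n).

Answer: O(n log n)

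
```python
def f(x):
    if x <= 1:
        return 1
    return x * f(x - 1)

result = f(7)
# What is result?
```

f(7) = 7 * 6 * 5 * 4 * 3 * 2 * 1 = 5040

Answer: 5040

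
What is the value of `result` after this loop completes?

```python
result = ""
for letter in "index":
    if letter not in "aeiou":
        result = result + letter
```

Remove vowels from 'index'
`result` takes the values: "" → "n" → "nd" → "ndx"

Answer: "ndx"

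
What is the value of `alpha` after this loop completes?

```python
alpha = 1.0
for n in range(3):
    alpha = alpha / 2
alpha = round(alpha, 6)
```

Halving LR 3 times: 1 / 2^3
`alpha` takes the values: 1.0 → 0.5 → 0.25 → 0.125

Answer: 0.125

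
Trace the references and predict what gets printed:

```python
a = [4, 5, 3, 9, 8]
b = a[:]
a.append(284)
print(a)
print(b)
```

Key concept: slice [:] creates copy.
Step by step:
`a = [4, 5, 3, 9, 8]` → a = [4, 5, 3, 9, 8]
`b = a[:]` → b = [4, 5, 3, 9, 8]
`a.append(284)` → a = [4, 5, 3, 9, 8, 284]
`print(a)` → prints [4, 5, 3, 9, 8, 284]
`print(b)` → prints [4, 5, 3, 9, 8]

Answer:
[4, 5, 3, 9, 8, 284]
[4, 5, 3, 9, 8]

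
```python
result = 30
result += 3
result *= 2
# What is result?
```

Trace:
`result = 30` → result = 30
`result += 3` → result = 33
`result *= 2` → result = 66
So result = 66

Answer: 66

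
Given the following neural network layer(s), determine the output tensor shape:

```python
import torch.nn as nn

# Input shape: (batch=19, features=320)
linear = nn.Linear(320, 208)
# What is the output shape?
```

Input: (19, 320) -> Output: (19, 208)

Answer: (19, 208)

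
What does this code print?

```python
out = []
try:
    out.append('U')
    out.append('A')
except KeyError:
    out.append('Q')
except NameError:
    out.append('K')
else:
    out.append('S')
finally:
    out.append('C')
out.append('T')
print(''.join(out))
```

Execution trace: 'U' (try body) → 'A' (try body, no exception) → 'S' (else) → 'C' (finally) → 'T' (after the try/except). Output: UASCT

Answer: UASCT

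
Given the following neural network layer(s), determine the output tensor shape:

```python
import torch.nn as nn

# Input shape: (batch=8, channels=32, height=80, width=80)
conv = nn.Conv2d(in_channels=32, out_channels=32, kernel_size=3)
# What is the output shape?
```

Input: (8, 32, 80, 80) -> Output: (8, 32, 78, 78)

Answer: (8, 32, 78, 78)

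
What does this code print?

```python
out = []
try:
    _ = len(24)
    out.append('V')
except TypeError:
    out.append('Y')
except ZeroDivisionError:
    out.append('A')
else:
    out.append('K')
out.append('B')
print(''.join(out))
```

Execution trace: 'Y' (except TypeError) → 'B' (after the try/except). Output: YB

Answer: YB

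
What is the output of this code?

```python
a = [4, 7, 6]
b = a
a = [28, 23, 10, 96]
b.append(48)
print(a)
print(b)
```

Key concept: rebinding vs mutation: a is rebound to a new list, b still points at the original.
Step by step:
`a = [4, 7, 6]` → a = [4, 7, 6]
`b = a` → b = [4, 7, 6] (same object as a)
`a = [28, 23, 10, 96]` → a = [28, 23, 10, 96]
`b.append(48)` → b = [4, 7, 6, 48]
`print(a)` → prints [28, 23, 10, 96]
`print(b)` → prints [4, 7, 6, 48]

Answer:
[28, 23, 10, 96]
[4, 7, 6, 48]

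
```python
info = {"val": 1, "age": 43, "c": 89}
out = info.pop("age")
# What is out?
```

Trace:
`info = {"val": 1, "age": 43, "c": 89}` → info = {'val': 1, 'age': 43, 'c': 89}
`out = info.pop("age")` → info = {'val': 1, 'c': 89}; out = 43
So out = 43

Answer: 43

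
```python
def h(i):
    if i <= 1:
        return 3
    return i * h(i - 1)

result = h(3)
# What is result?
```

h(3) = 3 * 2 * 3 = 18

Answer: 18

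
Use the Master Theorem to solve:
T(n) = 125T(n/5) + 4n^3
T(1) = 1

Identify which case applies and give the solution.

a=125, b=5, f(n)=4n^3. log_5(125) = 3. Since c=3 = 3, Case 2 applies: T(n) = Θ(n^log_b(a) · log n) = O(n^3 log n).

Answer: O(n^3 log n) - Case 2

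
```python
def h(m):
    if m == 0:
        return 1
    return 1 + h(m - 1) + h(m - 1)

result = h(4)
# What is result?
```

h(m) = 1 + 2·h(m-1), h(0)=1. Closed form: (1+1)·2^4 - 1 = 31.

Answer: 31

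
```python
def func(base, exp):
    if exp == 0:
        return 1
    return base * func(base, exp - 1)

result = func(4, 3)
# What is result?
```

func(4, 3) = 4 * 4 * 4 = 64

Answer: 64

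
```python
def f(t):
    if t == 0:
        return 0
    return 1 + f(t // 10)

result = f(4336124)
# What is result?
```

Count of digits of 4336124: 7

Answer: 7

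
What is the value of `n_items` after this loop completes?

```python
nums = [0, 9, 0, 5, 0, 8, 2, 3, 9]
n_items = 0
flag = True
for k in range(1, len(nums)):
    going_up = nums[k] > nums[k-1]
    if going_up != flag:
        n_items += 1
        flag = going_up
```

Count direction changes in [0, 9, 0, 5, 0, 8, 2, 3, 9]
`n_items` takes the values: 0 → 1 → 2 → 3 → 4 → 5 → 6

Answer: 6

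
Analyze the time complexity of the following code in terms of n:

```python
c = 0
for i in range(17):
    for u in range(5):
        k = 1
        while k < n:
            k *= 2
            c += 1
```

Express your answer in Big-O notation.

Each loop level contributes: 1 × 1 × log n. Multiplying the contributions gives O(log n).

Answer: O(log n)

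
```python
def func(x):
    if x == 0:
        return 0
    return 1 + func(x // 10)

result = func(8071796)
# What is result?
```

Count of digits of 8071796: 7

Answer: 7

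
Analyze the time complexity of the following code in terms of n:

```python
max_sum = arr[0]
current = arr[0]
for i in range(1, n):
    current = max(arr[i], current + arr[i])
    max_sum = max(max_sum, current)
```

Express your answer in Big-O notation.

This is Kadane's algorithm for maximum subarray. Time complexity: O(n).

Answer: O(n)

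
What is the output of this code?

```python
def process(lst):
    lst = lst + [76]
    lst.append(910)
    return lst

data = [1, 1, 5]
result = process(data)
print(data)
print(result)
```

Key concept: rebinding parameter vs mutation.
Step by step:
`data = [1, 1, 5]` → data = [1, 1, 5]
`result = process(data)` → result = [1, 1, 5, 76, 910]
`print(data)` → prints [1, 1, 5]
`print(result)` → prints [1, 1, 5, 76, 910]

Answer:
[1, 1, 5]
[1, 1, 5, 76, 910]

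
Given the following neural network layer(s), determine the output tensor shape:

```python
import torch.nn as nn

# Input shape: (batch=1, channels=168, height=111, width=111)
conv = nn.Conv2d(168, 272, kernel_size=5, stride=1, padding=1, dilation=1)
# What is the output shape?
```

Input: (1, 168, 111, 111) -> Output: (1, 272, 109, 109)

Answer: (1, 272, 109, 109)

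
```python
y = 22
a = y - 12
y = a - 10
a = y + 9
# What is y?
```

Trace:
`y = 22` → y = 22
`a = y - 12` → a = 10
`y = a - 10` → y = 0
`a = y + 9` → a = 9
So y = 0

Answer: 0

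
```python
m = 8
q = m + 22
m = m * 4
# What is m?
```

Trace:
`m = 8` → m = 8
`q = m + 22` → q = 30
`m = m * 4` → m = 32
So m = 32

Answer: 32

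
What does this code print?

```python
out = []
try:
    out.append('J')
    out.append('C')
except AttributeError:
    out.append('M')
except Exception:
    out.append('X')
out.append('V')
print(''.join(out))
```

Execution trace: 'J' (try body) → 'C' (try body, no exception) → 'V' (after the try/except). Output: JCV

Answer: JCV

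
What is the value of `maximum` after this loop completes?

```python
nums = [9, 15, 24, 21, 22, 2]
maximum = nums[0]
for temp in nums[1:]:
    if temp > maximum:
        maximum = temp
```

Maximum of [9, 15, 24, 21, 22, 2]
`maximum` takes the values: 9 → 15 → 24

Answer: 24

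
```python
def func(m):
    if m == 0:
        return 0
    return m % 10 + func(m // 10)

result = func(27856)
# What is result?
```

Sum of digits of 27856: 6 + 5 + 8 + 7 + 2 = 28

Answer: 28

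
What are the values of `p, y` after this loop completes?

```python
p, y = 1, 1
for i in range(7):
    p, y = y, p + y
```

Fibonacci: after 7 iterations
`p, y` takes the values: (1, 1) → (1, 2) → (2, 3) → (3, 5) → (5, 8) → (8, 13) → (13, 21) → (21, 34)

Answer: 21, 34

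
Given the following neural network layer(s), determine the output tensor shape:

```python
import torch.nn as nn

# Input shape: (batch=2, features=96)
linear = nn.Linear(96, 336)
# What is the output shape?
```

Input: (2, 96) -> Output: (2, 336)

Answer: (2, 336)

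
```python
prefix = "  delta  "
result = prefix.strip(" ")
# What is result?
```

Trace:
`prefix = "  delta  "` → prefix = '  delta  '
`result = prefix.strip(" ")` → result = 'delta'
So result = 'delta'

Answer: 'delta'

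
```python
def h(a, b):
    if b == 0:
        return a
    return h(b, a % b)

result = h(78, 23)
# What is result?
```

h(78, 23) -> h(23, 9) -> h(9, 5) -> h(5, 4) -> h(4, 1) -> h(1, 0) -> 1

Answer: 1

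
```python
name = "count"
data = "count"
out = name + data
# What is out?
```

Trace:
`name = "count"` → name = 'count'
`data = "count"` → data = 'count'
`out = name + data` → out = 'countcount'
So out = 'countcount'

Answer: 'countcount'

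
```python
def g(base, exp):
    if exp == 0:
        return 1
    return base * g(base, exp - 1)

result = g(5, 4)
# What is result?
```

g(5, 4) = 5 * 5 * 5 * 5 = 625

Answer: 625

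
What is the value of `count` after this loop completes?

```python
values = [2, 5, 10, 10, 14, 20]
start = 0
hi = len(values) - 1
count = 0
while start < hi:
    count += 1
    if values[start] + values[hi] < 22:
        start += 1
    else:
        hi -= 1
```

Steps to find pair summing to 22
`count` takes the values: 0 → 1 → 2 → 3 → 4 → 5

Answer: 5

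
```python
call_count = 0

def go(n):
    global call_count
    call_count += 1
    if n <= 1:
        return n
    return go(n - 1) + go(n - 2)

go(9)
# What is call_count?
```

Calls(n) = 1 + Calls(n-1) + Calls(n-2); Calls(0)=Calls(1)=1. For n=9 this gives 109.

Answer: 109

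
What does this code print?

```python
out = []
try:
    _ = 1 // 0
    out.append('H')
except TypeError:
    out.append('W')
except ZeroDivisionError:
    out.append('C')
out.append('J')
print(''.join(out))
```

Execution trace: 'C' (except ZeroDivisionError) → 'J' (after the try/except). Output: CJ

Answer: CJ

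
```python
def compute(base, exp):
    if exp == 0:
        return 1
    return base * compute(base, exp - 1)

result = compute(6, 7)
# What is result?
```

compute(6, 7) = 6 * 6 * 6 * 6 * 6 * 6 * 6 = 279936

Answer: 279936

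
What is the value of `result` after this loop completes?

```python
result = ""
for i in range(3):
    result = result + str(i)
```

Concatenate digits 0 to 2
`result` takes the values: "" → "0" → "01" → "012"

Answer: "012"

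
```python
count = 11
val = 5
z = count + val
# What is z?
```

Trace:
`count = 11` → count = 11
`val = 5` → val = 5
`z = count + val` → z = 16
So z = 16

Answer: 16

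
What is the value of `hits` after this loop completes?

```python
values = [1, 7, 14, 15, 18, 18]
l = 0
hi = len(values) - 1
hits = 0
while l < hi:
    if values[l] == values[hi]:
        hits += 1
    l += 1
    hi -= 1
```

Count matching pairs from ends
`hits` takes the values: 0

Answer: 0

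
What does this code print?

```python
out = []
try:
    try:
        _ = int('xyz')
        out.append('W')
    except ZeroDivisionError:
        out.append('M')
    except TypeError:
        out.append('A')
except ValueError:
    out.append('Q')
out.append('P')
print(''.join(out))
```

Execution trace: 'Q' (outer except ValueError) → 'P' (after the try/except). Output: QP

Answer: QP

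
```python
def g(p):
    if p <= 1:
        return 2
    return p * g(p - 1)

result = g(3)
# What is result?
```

g(3) = 3 * 2 * 2 = 12

Answer: 12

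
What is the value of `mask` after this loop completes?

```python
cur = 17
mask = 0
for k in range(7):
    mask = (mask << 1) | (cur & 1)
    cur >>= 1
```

Reverse lowest 7 bits of 17
`mask` takes the values: 0 → 1 → 2 → 4 → 8 → 17 → 34 → 68

Answer: 68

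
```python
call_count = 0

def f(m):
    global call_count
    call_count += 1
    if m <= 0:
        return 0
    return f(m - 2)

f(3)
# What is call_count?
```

Linear recursion stepping by 2: 3 calls from m=3 down to ≤0.

Answer: 3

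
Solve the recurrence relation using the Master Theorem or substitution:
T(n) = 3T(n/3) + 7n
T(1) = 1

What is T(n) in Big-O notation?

By Master Theorem: a=3, b=3, f(n)=7n. Since log_3(3) = 1 and f(n) = Θ(n^1), Case 2 applies. T(n) = O(n log n).

Answer: O(n log n)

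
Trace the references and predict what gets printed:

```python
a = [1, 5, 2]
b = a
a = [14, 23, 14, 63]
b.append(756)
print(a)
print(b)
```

Key concept: rebinding vs mutation: a is rebound to a new list, b still points at the original.
Step by step:
`a = [1, 5, 2]` → a = [1, 5, 2]
`b = a` → b = [1, 5, 2] (same object as a)
`a = [14, 23, 14, 63]` → a = [14, 23, 14, 63]
`b.append(756)` → b = [1, 5, 2, 756]
`print(a)` → prints [14, 23, 14, 63]
`print(b)` → prints [1, 5, 2, 756]

Answer:
[14, 23, 14, 63]
[1, 5, 2, 756]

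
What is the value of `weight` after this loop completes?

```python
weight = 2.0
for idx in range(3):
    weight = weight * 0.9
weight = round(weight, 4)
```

Exponential decay: 2.0 * 0.9^3
`weight` takes the values: 2.0 → 1.8 → 1.62 → 1.458

Answer: 1.458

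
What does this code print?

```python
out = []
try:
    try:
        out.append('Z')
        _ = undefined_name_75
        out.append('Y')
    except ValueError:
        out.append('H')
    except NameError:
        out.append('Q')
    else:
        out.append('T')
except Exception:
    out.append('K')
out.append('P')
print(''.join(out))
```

Execution trace: 'Z' (inner try body) → 'Q' (inner except NameError) → 'P' (after the try/except). Output: ZQP

Answer: ZQP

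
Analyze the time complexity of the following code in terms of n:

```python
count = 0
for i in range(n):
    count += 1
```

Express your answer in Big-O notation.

Each loop level contributes: n. Multiplying the contributions gives O(n).

Answer: O(n)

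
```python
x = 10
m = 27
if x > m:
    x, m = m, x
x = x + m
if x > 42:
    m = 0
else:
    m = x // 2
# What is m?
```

Trace:
`x = 10` → x = 10
`m = 27` → m = 27
`if x > m: ...` → x > m is False → no variable changes
`x = x + m` → x = 37
`if x > 42: ...` → x > 42 is False, take else branch → m = 18
So m = 18

Answer: 18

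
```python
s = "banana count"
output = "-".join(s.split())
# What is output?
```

Trace:
`s = "banana count"` → s = 'banana count'
`output = "-".join(s.split())` → output = 'banana-count'
So output = 'banana-count'

Answer: 'banana-count'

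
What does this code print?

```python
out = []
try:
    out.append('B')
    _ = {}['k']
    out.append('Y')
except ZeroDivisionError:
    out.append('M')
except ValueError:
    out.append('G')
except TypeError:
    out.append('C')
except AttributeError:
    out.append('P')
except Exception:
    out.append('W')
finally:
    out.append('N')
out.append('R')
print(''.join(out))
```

Execution trace: 'B' (try body) → 'W' (except Exception) → 'N' (finally) → 'R' (after the try/except). Output: BWNR

Answer: BWNR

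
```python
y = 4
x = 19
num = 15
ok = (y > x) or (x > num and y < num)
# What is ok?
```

Trace:
`y = 4` → y = 4
`x = 19` → x = 19
`num = 15` → num = 15
`ok = (y > x) or (x > num and y < num)` → ok = True
So ok = True

Answer: True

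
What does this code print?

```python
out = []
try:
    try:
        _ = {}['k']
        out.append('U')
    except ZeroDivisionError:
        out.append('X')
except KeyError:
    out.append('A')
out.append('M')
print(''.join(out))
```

Execution trace: 'A' (outer except KeyError) → 'M' (after the try/except). Output: AM

Answer: AM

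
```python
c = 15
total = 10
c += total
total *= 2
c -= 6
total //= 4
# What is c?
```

Trace:
`c = 15` → c = 15
`total = 10` → total = 10
`c += total` → c = 25
`total *= 2` → total = 20
`c -= 6` → c = 19
`total //= 4` → total = 5
So c = 19

Answer: 19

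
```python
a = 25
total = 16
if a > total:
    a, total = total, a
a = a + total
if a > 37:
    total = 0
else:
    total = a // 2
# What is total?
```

Trace:
`a = 25` → a = 25
`total = 16` → total = 16
`if a > total: ...` → a > total is True → a = 16; total = 25
`a = a + total` → a = 41
`if a > 37: ...` → a > 37 is True → total = 0
So total = 0

Answer: 0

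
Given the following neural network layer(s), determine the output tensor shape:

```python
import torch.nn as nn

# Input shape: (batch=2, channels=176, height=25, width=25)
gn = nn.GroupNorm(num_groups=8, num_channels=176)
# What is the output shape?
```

Input: (2, 176, 25, 25) -> Output: (2, 176, 25, 25)

Answer: (2, 176, 25, 25)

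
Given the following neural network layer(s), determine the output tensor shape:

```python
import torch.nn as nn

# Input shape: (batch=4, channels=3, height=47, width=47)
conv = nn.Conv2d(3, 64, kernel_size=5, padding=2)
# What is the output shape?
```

Input: (4, 3, 47, 47) -> Output: (4, 64, 47, 47)

Answer: (4, 64, 47, 47)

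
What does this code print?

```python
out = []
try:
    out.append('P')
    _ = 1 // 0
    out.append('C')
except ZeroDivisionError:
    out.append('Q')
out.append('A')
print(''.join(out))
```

Execution trace: 'P' (try body) → 'Q' (except ZeroDivisionError) → 'A' (after the try/except). Output: PQA

Answer: PQA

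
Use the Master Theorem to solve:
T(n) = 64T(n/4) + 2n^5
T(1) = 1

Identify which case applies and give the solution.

a=64, b=4, f(n)=2n^5. log_4(64) = 3. Since c=5 > 3 and the regularity condition holds (64(n/4)^5 = (64/4^5)n^5 with 64/4^5 < 1), Case 3 applies: T(n) = Θ(f(n)) = O(n^5).

Answer: O(n^5) - Case 3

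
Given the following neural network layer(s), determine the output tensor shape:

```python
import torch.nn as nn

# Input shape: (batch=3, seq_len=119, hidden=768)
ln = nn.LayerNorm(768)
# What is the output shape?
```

Input: (3, 119, 768) -> Output: (3, 119, 768)

Answer: (3, 119, 768)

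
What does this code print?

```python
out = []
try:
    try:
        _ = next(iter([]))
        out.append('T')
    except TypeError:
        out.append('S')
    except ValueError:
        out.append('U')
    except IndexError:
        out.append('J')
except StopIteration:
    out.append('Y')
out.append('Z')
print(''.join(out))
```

Execution trace: 'Y' (outer except StopIteration) → 'Z' (after the try/except). Output: YZ

Answer: YZ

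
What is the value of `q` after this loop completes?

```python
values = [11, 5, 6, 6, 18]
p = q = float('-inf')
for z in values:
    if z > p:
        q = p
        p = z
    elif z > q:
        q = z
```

Second largest (with repeats) in [11, 5, 6, 6, 18]
`q` takes the values: -inf → 5 → 6 → 11

Answer: 11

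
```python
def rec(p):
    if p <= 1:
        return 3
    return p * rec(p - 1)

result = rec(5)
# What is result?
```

rec(5) = 5 * 4 * 3 * 2 * 3 = 360

Answer: 360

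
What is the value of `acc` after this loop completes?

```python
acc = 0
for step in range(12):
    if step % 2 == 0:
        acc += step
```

Sum of even numbers 0 to 11
`acc` takes the values: 0 → 2 → 6 → 12 → 20 → 30

Answer: 30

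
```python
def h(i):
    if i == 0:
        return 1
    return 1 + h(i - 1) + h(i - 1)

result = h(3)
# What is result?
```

h(i) = 1 + 2·h(i-1), h(0)=1. Closed form: (1+1)·2^3 - 1 = 15.

Answer: 15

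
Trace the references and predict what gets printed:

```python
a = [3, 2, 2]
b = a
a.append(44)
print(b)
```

Key concept: basic list aliasing.
Step by step:
`a = [3, 2, 2]` → a = [3, 2, 2]
`b = a` → b = [3, 2, 2] (same object as a)
`a.append(44)` → a = [3, 2, 2, 44] (same object as b); b = [3, 2, 2, 44] (same object as a)
`print(b)` → prints [3, 2, 2, 44]

Answer: [3, 2, 2, 44]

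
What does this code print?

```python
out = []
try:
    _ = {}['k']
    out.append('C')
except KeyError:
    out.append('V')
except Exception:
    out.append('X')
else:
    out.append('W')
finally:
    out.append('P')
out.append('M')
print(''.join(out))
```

Execution trace: 'V' (except KeyError) → 'P' (finally) → 'M' (after the try/except). Output: VPM

Answer: VPM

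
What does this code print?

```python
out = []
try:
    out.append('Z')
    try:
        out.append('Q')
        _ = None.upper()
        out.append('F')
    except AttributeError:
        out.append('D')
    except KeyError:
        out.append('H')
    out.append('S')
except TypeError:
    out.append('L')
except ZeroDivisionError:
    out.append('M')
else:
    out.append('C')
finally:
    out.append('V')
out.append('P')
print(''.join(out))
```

Execution trace: 'Z' (try body) → 'Q' (inner try body) → 'D' (inner except AttributeError) → 'S' (try body, no exception) → 'C' (else) → 'V' (finally) → 'P' (after the try/except). Output: ZQDSCVP

Answer: ZQDSCVP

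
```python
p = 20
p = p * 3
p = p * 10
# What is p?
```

Trace:
`p = 20` → p = 20
`p = p * 3` → p = 60
`p = p * 10` → p = 600
So p = 600

Answer: 600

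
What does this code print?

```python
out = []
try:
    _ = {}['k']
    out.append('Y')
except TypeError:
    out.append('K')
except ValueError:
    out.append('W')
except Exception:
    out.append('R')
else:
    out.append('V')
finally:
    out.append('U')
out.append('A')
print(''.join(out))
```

Execution trace: 'R' (except Exception) → 'U' (finally) → 'A' (after the try/except). Output: RUA

Answer: RUA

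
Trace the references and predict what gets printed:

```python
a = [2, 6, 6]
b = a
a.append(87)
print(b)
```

Key concept: basic list aliasing.
Step by step:
`a = [2, 6, 6]` → a = [2, 6, 6]
`b = a` → b = [2, 6, 6] (same object as a)
`a.append(87)` → a = [2, 6, 6, 87] (same object as b); b = [2, 6, 6, 87] (same object as a)
`print(b)` → prints [2, 6, 6, 87]

Answer: [2, 6, 6, 87]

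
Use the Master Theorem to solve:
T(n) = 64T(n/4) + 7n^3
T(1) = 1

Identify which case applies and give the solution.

a=64, b=4, f(n)=7n^3. log_4(64) = 3. Since c=3 = 3, Case 2 applies: T(n) = Θ(n^log_b(a) · log n) = O(n^3 log n).

Answer: O(n^3 log n) - Case 2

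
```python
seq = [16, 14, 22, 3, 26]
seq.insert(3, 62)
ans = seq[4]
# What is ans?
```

Trace:
`seq = [16, 14, 22, 3, 26]` → seq = [16, 14, 22, 3, 26]
`seq.insert(3, 62)` → seq = [16, 14, 22, 62, 3, 26]
`ans = seq[4]` → ans = 3
So ans = 3

Answer: 3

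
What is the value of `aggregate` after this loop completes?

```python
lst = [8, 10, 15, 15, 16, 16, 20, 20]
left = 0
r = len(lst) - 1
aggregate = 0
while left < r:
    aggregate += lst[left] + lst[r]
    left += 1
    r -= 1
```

Sum of pairs from ends
`aggregate` takes the values: 0 → 28 → 58 → 89 → 120

Answer: 120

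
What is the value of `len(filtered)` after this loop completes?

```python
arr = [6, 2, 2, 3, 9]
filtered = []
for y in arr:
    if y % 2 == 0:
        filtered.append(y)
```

Count even numbers in [6, 2, 2, 3, 9]
`filtered` takes the values: [] → [6] → [6, 2] → [6, 2, 2]
So `len(filtered)` = 3

Answer: 3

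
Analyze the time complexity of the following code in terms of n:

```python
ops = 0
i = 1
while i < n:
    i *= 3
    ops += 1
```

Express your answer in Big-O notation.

Each loop level contributes: log n. Multiplying the contributions gives O(log n).

Answer: O(log n)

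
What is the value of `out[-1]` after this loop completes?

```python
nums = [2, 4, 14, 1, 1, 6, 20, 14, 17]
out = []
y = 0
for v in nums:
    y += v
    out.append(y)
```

Cumulative sum ends at 79
`out` takes the values: [] → [2] → [2, 6] → [2, 6, 20] → [2, 6, 20, 21] → [2, 6, 20, 21, 22] → [2, 6, 20, 21, 22, 28] → [2, 6, 20, 21, 22, 28, 48] → [2, 6, 20, 21, 22, 28, 48, 62] → [2, 6, 20, 21, 22, 28, 48, 62, 79]
So `out[-1]` = 79

Answer: 79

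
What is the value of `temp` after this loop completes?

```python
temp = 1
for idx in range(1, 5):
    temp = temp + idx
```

Start at 1, add 1 through 4
`temp` takes the values: 1 → 2 → 4 → 7 → 11

Answer: 11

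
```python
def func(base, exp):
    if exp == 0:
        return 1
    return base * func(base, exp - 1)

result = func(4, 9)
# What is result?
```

func(4, 9) = 4 * 4 * 4 * 4 * 4 * 4 * 4 * 4 * 4 = 262144

Answer: 262144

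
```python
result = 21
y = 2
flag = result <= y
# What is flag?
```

Trace:
`result = 21` → result = 21
`y = 2` → y = 2
`flag = result <= y` → flag = False
So flag = False

Answer: False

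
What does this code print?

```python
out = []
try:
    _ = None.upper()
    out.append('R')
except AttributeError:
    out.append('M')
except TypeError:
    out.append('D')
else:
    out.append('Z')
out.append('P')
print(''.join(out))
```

Execution trace: 'M' (except AttributeError) → 'P' (after the try/except). Output: MP

Answer: MP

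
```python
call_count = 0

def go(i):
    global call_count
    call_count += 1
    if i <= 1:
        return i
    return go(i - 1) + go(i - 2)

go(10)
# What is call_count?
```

Calls(i) = 1 + Calls(i-1) + Calls(i-2); Calls(0)=Calls(1)=1. For i=10 this gives 177.

Answer: 177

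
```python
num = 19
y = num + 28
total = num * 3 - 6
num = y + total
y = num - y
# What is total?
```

Trace:
`num = 19` → num = 19
`y = num + 28` → y = 47
`total = num * 3 - 6` → total = 51
`num = y + total` → num = 98
`y = num - y` → y = 51
So total = 51

Answer: 51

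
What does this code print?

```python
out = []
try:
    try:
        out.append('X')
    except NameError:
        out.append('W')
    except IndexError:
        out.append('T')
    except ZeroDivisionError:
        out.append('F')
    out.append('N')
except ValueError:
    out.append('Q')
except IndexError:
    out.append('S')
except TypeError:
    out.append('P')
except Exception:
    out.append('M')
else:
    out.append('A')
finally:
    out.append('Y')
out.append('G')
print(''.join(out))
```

Execution trace: 'X' (inner try body, no exception) → 'N' (try body, no exception) → 'A' (else) → 'Y' (finally) → 'G' (after the try/except). Output: XNAYG

Answer: XNAYG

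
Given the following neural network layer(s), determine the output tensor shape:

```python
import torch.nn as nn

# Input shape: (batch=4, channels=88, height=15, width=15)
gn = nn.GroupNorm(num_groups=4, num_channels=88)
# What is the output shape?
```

Input: (4, 88, 15, 15) -> Output: (4, 88, 15, 15)

Answer: (4, 88, 15, 15)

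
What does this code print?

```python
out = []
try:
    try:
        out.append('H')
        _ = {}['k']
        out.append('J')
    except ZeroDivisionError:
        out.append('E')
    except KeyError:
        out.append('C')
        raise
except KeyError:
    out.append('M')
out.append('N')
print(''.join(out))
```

Execution trace: 'H' (inner try body) → 'C' (inner except KeyError) → 'M' (outer except KeyError) → 'N' (after the try/except). Output: HCMN

Answer: HCMN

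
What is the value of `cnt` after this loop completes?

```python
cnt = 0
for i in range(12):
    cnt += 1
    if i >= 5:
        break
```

Loop breaks when i reaches 5, cnt is 6
`cnt` takes the values: 0 → 1 → 2 → 3 → 4 → 5 → 6

Answer: 6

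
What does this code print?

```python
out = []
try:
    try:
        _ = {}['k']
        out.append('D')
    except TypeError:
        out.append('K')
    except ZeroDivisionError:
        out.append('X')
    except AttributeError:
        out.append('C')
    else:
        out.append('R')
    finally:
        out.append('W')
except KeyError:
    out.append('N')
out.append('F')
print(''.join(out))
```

Execution trace: 'W' (finally) → 'N' (outer except KeyError) → 'F' (after the try/except). Output: WNF

Answer: WNF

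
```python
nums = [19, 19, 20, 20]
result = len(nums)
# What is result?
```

Trace:
`nums = [19, 19, 20, 20]` → nums = [19, 19, 20, 20]
`result = len(nums)` → result = 4
So result = 4

Answer: 4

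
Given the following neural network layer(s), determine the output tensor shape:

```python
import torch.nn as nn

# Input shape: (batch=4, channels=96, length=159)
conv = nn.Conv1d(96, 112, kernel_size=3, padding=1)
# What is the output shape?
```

Input: (4, 96, 159) -> Output: (4, 112, 159)

Answer: (4, 112, 159)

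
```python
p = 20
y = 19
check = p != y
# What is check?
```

Trace:
`p = 20` → p = 20
`y = 19` → y = 19
`check = p != y` → check = True
So check = True

Answer: True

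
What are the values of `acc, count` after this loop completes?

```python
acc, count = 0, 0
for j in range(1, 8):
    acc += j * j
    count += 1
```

Sum of squares and count
`acc, count` takes the values: (0, 0) → (1, 0) → (1, 1) → (5, 1) → (5, 2) → (14, 2) → (14, 3) → (30, 3) → (30, 4) → (55, 4) → (55, 5) → (91, 5) → (91, 6) → (140, 6) → (140, 7)

Answer: 140, 7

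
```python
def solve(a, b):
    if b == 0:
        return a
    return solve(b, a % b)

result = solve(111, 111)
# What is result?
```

solve(111, 111) -> solve(111, 0) -> 111

Answer: 111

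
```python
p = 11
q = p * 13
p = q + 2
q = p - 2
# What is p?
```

Trace:
`p = 11` → p = 11
`q = p * 13` → q = 143
`p = q + 2` → p = 145
`q = p - 2` → q = 143
So p = 145

Answer: 145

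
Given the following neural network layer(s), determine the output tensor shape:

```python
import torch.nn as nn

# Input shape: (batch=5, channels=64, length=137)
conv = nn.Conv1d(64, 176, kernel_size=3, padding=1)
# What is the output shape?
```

Input: (5, 64, 137) -> Output: (5, 176, 137)

Answer: (5, 176, 137)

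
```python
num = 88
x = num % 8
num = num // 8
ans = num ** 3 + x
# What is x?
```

Trace:
`num = 88` → num = 88
`x = num % 8` → x = 0
`num = num // 8` → num = 11
`ans = num ** 3 + x` → ans = 1331
So x = 0

Answer: 0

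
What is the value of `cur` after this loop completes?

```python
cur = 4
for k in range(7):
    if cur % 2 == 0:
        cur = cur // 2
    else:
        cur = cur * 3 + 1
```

Collatz-style transformation from 4
`cur` takes the values: 4 → 2 → 1 → 4 → 2 → 1 → 4 → 2

Answer: 2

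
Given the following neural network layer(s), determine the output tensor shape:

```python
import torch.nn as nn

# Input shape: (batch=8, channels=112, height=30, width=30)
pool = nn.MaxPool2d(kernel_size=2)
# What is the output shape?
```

Input: (8, 112, 30, 30) -> Output: (8, 112, 15, 15)

Answer: (8, 112, 15, 15)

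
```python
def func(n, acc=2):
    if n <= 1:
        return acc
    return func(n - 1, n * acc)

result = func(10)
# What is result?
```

Accumulator trace (n, acc): (10, 2) -> (9, 20) -> (8, 180) -> (7, 1440) -> (6, 10080) -> (5, 60480) -> (4, 302400) -> (3, 1209600) -> (2, 3628800) -> (1, 7257600) -> return 7257600

Answer: 7257600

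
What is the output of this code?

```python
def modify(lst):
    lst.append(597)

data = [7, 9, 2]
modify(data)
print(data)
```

Key concept: function modifies passed list.
Step by step:
`data = [7, 9, 2]` → data = [7, 9, 2]
`modify(data)` → data = [7, 9, 2, 597]
`print(data)` → prints [7, 9, 2, 597]

Answer: [7, 9, 2, 597]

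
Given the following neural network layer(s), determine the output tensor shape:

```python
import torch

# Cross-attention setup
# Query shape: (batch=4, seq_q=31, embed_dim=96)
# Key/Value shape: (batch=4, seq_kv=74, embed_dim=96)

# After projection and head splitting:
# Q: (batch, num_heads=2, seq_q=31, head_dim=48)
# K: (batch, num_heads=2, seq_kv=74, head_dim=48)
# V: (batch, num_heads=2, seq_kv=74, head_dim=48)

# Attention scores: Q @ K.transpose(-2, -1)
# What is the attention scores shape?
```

Input: (4, 31, 96) -> Output: (4, 2, 31, 74)

Answer: (4, 2, 31, 74)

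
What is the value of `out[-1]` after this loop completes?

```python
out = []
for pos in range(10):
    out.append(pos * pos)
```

Last element of squares 0 to 9
`out` takes the values: [] → [0] → [0, 1] → [0, 1, 4] → [0, 1, 4, 9] → [0, 1, 4, 9, 16] → [0, 1, 4, 9, 16, 25] → [0, 1, 4, 9, 16, 25, 36] → [0, 1, 4, 9, 16, 25, 36, 49] → [0, 1, 4, 9, 16, 25, 36, 49, 64] → [0, 1, 4, 9, 16, 25, 36, 49, 64, 81]
So `out[-1]` = 81

Answer: 81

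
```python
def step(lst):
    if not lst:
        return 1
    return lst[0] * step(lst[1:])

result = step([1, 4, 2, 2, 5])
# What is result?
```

Product over [1, 4, 2, 2, 5] = 1 * 4 * 2 * 2 * 5 = 80

Answer: 80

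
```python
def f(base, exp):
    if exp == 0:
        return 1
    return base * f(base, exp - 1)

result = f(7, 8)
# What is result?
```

f(7, 8) = 7 * 7 * 7 * 7 * 7 * 7 * 7 * 7 = 5764801

Answer: 5764801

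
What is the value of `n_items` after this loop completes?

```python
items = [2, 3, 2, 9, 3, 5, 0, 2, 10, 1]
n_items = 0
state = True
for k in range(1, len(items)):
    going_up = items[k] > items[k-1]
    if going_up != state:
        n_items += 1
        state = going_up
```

Count direction changes in [2, 3, 2, 9, 3, 5, 0, 2, 10, 1]
`n_items` takes the values: 0 → 1 → 2 → 3 → 4 → 5 → 6 → 7

Answer: 7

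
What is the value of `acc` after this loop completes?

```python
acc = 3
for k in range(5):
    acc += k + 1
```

Start at 3, add 1 to 5 = 18
`acc` takes the values: 3 → 4 → 6 → 9 → 13 → 18

Answer: 18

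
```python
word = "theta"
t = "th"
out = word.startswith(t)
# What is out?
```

Trace:
`word = "theta"` → word = 'theta'
`t = "th"` → t = 'th'
`out = word.startswith(t)` → out = True
So out = True

Answer: True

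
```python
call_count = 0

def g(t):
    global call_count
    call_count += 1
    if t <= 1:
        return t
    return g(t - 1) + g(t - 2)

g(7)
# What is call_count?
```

Calls(t) = 1 + Calls(t-1) + Calls(t-2); Calls(0)=Calls(1)=1. For t=7 this gives 41.

Answer: 41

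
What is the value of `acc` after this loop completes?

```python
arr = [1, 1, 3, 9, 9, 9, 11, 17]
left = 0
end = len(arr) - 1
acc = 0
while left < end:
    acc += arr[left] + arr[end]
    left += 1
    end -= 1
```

Sum of pairs from ends
`acc` takes the values: 0 → 18 → 30 → 42 → 60

Answer: 60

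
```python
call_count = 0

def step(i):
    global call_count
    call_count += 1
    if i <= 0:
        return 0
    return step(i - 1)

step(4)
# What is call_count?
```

Linear recursion stepping by 1: 5 calls from i=4 down to ≤0.

Answer: 5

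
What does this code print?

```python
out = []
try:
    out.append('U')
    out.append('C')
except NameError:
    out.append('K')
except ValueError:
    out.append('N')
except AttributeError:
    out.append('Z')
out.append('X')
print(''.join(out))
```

Execution trace: 'U' (try body) → 'C' (try body, no exception) → 'X' (after the try/except). Output: UCX

Answer: UCX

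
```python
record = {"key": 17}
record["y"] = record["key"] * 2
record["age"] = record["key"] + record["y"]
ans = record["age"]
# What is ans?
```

Trace:
`record = {"key": 17}` → record = {'key': 17}
`record["y"] = record["key"] * 2` → record = {'key': 17, 'y': 34}
`record["age"] = record["key"] + record["y"]` → record = {'key': 17, 'y': 34, 'age': 51}
`ans = record["age"]` → ans = 51
So ans = 51

Answer: 51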